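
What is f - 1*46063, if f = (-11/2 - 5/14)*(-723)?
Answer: -292798/7 ≈ -41828.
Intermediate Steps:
f = 29643/7 (f = (-11*½ - 5*1/14)*(-723) = (-11/2 - 5/14)*(-723) = -41/7*(-723) = 29643/7 ≈ 4234.7)
f - 1*46063 = 29643/7 - 1*46063 = 29643/7 - 46063 = -292798/7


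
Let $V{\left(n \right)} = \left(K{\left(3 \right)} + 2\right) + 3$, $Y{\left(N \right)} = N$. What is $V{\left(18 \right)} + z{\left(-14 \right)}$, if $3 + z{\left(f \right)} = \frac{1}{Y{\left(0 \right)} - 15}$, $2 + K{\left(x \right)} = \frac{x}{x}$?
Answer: $\frac{14}{15} \approx 0.93333$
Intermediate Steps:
$K{\left(x \right)} = -1$ ($K{\left(x \right)} = -2 + \frac{x}{x} = -2 + 1 = -1$)
$V{\left(n \right)} = 4$ ($V{\left(n \right)} = \left(-1 + 2\right) + 3 = 1 + 3 = 4$)
$z{\left(f \right)} = - \frac{46}{15}$ ($z{\left(f \right)} = -3 + \frac{1}{0 - 15} = -3 + \frac{1}{-15} = -3 - \frac{1}{15} = - \frac{46}{15}$)
$V{\left(18 \right)} + z{\left(-14 \right)} = 4 - \frac{46}{15} = \frac{14}{15}$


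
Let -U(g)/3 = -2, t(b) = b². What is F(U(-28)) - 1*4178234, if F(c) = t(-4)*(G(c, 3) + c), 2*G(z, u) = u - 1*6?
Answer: -4178162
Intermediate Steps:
G(z, u) = -3 + u/2 (G(z, u) = (u - 1*6)/2 = (u - 6)/2 = (-6 + u)/2 = -3 + u/2)
U(g) = 6 (U(g) = -3*(-2) = 6)
F(c) = -24 + 16*c (F(c) = (-4)²*((-3 + (½)*3) + c) = 16*((-3 + 3/2) + c) = 16*(-3/2 + c) = -24 + 16*c)
F(U(-28)) - 1*4178234 = (-24 + 16*6) - 1*4178234 = (-24 + 96) - 4178234 = 72 - 4178234 = -4178162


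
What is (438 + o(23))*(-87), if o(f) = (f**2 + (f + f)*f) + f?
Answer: -178176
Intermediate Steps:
o(f) = f + 3*f**2 (o(f) = (f**2 + (2*f)*f) + f = (f**2 + 2*f**2) + f = 3*f**2 + f = f + 3*f**2)
(438 + o(23))*(-87) = (438 + 23*(1 + 3*23))*(-87) = (438 + 23*(1 + 69))*(-87) = (438 + 23*70)*(-87) = (438 + 1610)*(-87) = 2048*(-87) = -178176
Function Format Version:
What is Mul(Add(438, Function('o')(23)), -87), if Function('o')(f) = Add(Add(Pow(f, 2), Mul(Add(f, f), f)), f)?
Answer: -178176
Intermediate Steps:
Function('o')(f) = Add(f, Mul(3, Pow(f, 2))) (Function('o')(f) = Add(Add(Pow(f, 2), Mul(Mul(2, f), f)), f) = Add(Add(Pow(f, 2), Mul(2, Pow(f, 2))), f) = Add(Mul(3, Pow(f, 2)), f) = Add(f, Mul(3, Pow(f, 2))))
Mul(Add(438, Function('o')(23)), -87) = Mul(Add(438, Mul(23, Add(1, Mul(3, 23)))), -87) = Mul(Add(438, Mul(23, Add(1, 69))), -87) = Mul(Add(438, Mul(23, 70)), -87) = Mul(Add(438, 1610), -87) = Mul(2048, -87) = -178176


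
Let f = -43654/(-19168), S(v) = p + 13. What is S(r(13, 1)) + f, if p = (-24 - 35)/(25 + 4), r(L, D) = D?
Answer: 3680695/277936 ≈ 13.243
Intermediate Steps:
p = -59/29 ≈ -2.0345
S(v) = 318/29 (S(v) = -59/29 + 13 = 318/29)
f = 21827/9584 (f = -43654*(-1/19168) = 21827/9584 ≈ 2.2774)
S(r(13, 1)) + f = 318/29 + 21827/9584 = 3680695/277936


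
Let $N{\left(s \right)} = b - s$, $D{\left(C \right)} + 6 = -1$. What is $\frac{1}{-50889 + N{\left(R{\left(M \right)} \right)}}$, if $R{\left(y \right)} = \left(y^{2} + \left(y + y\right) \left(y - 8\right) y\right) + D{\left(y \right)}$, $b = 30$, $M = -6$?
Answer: $- \frac{1}{49880} \approx -2.0048 \cdot 10^{-5}$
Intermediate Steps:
$D{\left(C \right)} = -7$ ($D{\left(C \right)} = -6 - 1 = -7$)
$R{\left(y \right)} = -7 + y^{2} + 2 y^{2} \left(-8 + y\right)$ ($R{\left(y \right)} = \left(y^{2} + \left(y + y\right) \left(y - 8\right) y\right) - 7 = \left(y^{2} + 2 y \left(-8 + y\right) y\right) - 7 = \left(y^{2} + 2 y^{2} \left(-8 + y\right)\right) - 7 = -7 + y^{2} + 2 y^{2} \left(-8 + y\right)$)
$N{\left(s \right)} = 30 - s$
$\frac{1}{-50889 + N{\left(R{\left(M \right)} \right)}} = \frac{1}{-50889 - \left(-37 - 540 - 432\right)} = \frac{1}{-50889 + \left(30 - \left(-7 - 540 - 432\right)\right)} = \frac{1}{-50889 + \left(30 - -979\right)} = \frac{1}{-50889 + \left(30 + 979\right)} = \frac{1}{-50889 + 1009} = \frac{1}{-49880} = - \frac{1}{49880}$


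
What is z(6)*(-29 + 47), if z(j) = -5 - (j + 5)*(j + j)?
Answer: -2466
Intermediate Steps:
z(j) = -5 - 2*j*(5 + j) (z(j) = -5 - (5 + j)*2*j = -5 - 2*j*(5 + j))
z(6)*(-29 + 47) = (-5 - 10*6 - 2*6**2)*(-29 + 47) = (-5 - 60 - 2*36)*18 = (-5 - 60 - 72)*18 = -137*18 = -2466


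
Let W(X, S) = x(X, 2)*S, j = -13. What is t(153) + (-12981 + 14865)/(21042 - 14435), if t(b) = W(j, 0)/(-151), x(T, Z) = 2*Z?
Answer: 1884/6607 ≈ 0.28515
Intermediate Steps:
W(X, S) = 4*S (W(X, S) = (2*2)*S = 4*S)
t(b) = 0 (t(b) = (4*0)/(-151) = 0*(-1/151) = 0)
t(153) + (-12981 + 14865)/(21042 - 14435) = 0 + (-12981 + 14865)/(21042 - 14435) = 0 + 1884/6607 = 1884/6607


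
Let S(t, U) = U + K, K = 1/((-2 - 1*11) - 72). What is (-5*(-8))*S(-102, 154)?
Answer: 104712/17 ≈ 6159.5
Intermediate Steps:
K = -1/85 (K = 1/((-2 - 11) - 72) = 1/(-13 - 72) = 1/(-85) = -1/85 ≈ -0.011765)
S(t, U) = -1/85 + U (S(t, U) = U - 1/85 = -1/85 + U)
(-5*(-8))*S(-102, 154) = (-5*(-8))*(-1/85 + 154) = 40*(13089/85) = 104712/17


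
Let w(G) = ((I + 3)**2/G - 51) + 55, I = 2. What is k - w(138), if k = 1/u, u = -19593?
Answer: -3768433/901278 ≈ -4.1812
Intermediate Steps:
w(G) = 4 + 25/G (w(G) = ((2 + 3)**2/G - 51) + 55 = (5**2/G - 51) + 55 = (25/G - 51) + 55 = (-51 + 25/G) + 55 = 4 + 25/G)
k = -1/19593 (k = 1/(-19593) = -1/19593 ≈ -5.1039e-5)
k - w(138) = -1/19593 - (4 + 25/138) = -1/19593 - 1*577/138 = -1/19593 - 577/138 = -3768433/901278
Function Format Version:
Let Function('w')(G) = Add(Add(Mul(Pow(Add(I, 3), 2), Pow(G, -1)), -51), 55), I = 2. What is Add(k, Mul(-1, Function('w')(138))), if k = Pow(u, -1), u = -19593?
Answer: Rational(-3768433, 901278) ≈ -4.1812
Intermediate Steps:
Function('w')(G) = Add(4, Mul(25, Pow(G, -1))) (Function('w')(G) = Add(Add(Mul(Pow(Add(2, 3), 2), Pow(G, -1)), -51), 55) = Add(Add(Mul(Pow(5, 2), Pow(G, -1)), -51), 55) = Add(Add(Mul(25, Pow(G, -1)), -51), 55) = Add(Add(-51, Mul(25, Pow(G, -1))), 55) = Add(4, Mul(25, Pow(G, -1))))
k = Rational(-1, 19593) (k = Pow(-19593, -1) = Rational(-1, 19593) ≈ -5.1039e-5)
Add(k, Mul(-1, Function('w')(138))) = Add(Rational(-1, 19593), Mul(-1, Add(4, Mul(25, Pow(138, -1))))) = Add(Rational(-1, 19593), Mul(-1, Add(4, Mul(25, Rational(1, 138))))) = Add(Rational(-1, 19593), Mul(-1, Add(4, Rational(25, 138)))) = Add(Rational(-1, 19593), Mul(-1, Rational(577, 138))) = Add(Rational(-1, 19593), Rational(-577, 138)) = Rational(-3768433, 901278)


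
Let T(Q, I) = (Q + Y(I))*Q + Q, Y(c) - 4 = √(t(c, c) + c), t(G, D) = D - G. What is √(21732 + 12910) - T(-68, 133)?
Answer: -4284 + √34642 + 68*√133 ≈ -3313.7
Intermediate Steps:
Y(c) = 4 + √c (Y(c) = 4 + √((c - c) + c) = 4 + √(0 + c) = 4 + √c)
T(Q, I) = Q + Q*(4 + Q + √I) (T(Q, I) = (Q + (4 + √I))*Q + Q = (4 + Q + √I)*Q + Q = Q*(4 + Q + √I) + Q = Q + Q*(4 + Q + √I))
√(21732 + 12910) - T(-68, 133) = √(21732 + 12910) - (-68)*(5 - 68 + √133) = √34642 - (-68)*(-63 + √133) = √34642 - (4284 - 68*√133) = √34642 + (-4284 + 68*√133) = -4284 + √34642 + 68*√133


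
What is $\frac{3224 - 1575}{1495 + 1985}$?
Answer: $\frac{1649}{3480} \approx 0.47385$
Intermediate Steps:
$\frac{3224 - 1575}{1495 + 1985} = \frac{1649}{3480}$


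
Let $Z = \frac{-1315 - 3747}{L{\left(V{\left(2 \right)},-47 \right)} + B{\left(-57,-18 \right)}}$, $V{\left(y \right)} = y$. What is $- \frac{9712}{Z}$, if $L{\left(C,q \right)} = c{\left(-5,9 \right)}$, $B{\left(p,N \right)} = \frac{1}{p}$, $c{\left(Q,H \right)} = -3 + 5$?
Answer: $\frac{548728}{144267} \approx 3.8036$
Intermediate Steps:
$c{\left(Q,H \right)} = 2$
$L{\left(C,q \right)} = 2$
$Z = - \frac{288534}{113}$ ($Z = \frac{-1315 - 3747}{2 + \frac{1}{-57}} = - \frac{5062}{2 - \frac{1}{57}} = - \frac{5062}{\frac{113}{57}} = \left(-5062\right) \frac{57}{113} = - \frac{288534}{113} \approx -2553.4$)
$- \frac{9712}{Z} = - \frac{9712}{- \frac{288534}{113}} = \left(-9712\right) \left(- \frac{113}{288534}\right) = \frac{548728}{144267}$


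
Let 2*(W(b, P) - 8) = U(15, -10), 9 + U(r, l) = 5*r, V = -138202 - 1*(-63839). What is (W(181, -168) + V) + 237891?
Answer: 163569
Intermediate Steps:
V = -74363 (V = -138202 + 63839 = -74363)
U(r, l) = -9 + 5*r
W(b, P) = 41 (W(b, P) = 8 + (-9 + 5*15)/2 = 8 + (-9 + 75)/2 = 8 + (½)*66 = 8 + 33 = 41)
(W(181, -168) + V) + 237891 = (41 - 74363) + 237891 = -74322 + 237891 = 163569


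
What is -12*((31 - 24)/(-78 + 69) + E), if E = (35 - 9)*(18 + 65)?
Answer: -77660/3 ≈ -25887.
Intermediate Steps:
E = 2158 (E = 26*83 = 2158)
-12*((31 - 24)/(-78 + 69) + E) = -12*((31 - 24)/(-78 + 69) + 2158) = -12*(7/(-9) + 2158) = -12*(7*(-1/9) + 2158) = -12*(-7/9 + 2158) = -12*19415/9 = -77660/3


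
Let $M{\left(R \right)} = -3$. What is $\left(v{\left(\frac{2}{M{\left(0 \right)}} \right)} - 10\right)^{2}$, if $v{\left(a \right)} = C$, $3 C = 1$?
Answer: $\frac{841}{9} \approx 93.444$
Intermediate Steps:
$C = \frac{1}{3}$ ($C = \frac{1}{3} \cdot 1 = \frac{1}{3} \approx 0.33333$)
$v{\left(a \right)} = \frac{1}{3}$
$\left(v{\left(\frac{2}{M{\left(0 \right)}} \right)} - 10\right)^{2} = \left(\frac{1}{3} - 10\right)^{2} = \left(- \frac{29}{3}\right)^{2} = \frac{841}{9}$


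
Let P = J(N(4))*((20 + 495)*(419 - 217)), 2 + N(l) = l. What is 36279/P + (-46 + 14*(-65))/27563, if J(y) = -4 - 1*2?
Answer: -532224719/5734757780 ≈ -0.092807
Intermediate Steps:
N(l) = -2 + l
J(y) = -6 (J(y) = -4 - 2 = -6)
P = -624180 (P = -6*(20 + 495)*(419 - 217) = -3090*202 = -6*104030 = -624180)
36279/P + (-46 + 14*(-65))/27563 = 36279/(-624180) + (-46 + 14*(-65))/27563 = 36279*(-1/624180) + (-46 - 910)*(1/27563) = -12093/208060 - 956*1/27563 = -12093/208060 - 956/27563 = -532224719/5734757780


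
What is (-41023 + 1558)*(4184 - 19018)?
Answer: 585423810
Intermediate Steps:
(-41023 + 1558)*(4184 - 19018) = -39465*(-14834) = 585423810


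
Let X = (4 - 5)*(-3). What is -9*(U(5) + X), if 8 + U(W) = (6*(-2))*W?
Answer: 585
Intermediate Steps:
U(W) = -8 - 12*W (U(W) = -8 + (6*(-2))*W = -8 - 12*W)
X = 3 (X = -1*(-3) = 3)
-9*(U(5) + X) = -9*((-8 - 12*5) + 3) = -9*((-8 - 60) + 3) = -9*(-68 + 3) = -9*(-65) = 585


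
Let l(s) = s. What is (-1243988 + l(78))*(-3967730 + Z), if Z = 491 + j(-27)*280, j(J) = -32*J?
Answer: 4633961557290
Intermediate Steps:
Z = 242411 (Z = 491 - 32*(-27)*280 = 491 + 864*280 = 491 + 241920 = 242411)
(-1243988 + l(78))*(-3967730 + Z) = (-1243988 + 78)*(-3967730 + 242411) = -1243910*(-3725319) = 4633961557290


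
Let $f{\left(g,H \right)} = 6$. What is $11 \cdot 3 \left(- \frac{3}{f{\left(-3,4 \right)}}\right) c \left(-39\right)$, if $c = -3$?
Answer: $- \frac{3861}{2} \approx -1930.5$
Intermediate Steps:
$11 \cdot 3 \left(- \frac{3}{f{\left(-3,4 \right)}}\right) c \left(-39\right) = 11 \cdot 3 \left(- \frac{3}{6}\right) \left(-3\right) \left(-39\right) = 11 \cdot 3 \left(\left(-3\right) \frac{1}{6}\right) \left(-3\right) \left(-39\right) = 11 \cdot 3 \left(- \frac{1}{2}\right) \left(-3\right) \left(-39\right) = 11 \left(\left(- \frac{3}{2}\right) \left(-3\right)\right) \left(-39\right) = 11 \cdot \frac{9}{2} \left(-39\right) = \frac{99}{2} \left(-39\right) = - \frac{3861}{2}$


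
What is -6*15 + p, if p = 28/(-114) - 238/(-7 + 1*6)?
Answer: 8422/57 ≈ 147.75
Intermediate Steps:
p = 13552/57 (p = 28*(-1/114) - 238/(-7 + 6) = -14/57 - 238/(-1) = -14/57 - 238*(-1) = -14/57 + 238 = 13552/57 ≈ 237.75)
-6*15 + p = -6*15 + 13552/57 = -90 + 13552/57 = 8422/57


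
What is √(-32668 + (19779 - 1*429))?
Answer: I*√13318 ≈ 115.4*I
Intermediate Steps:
√(-32668 + (19779 - 1*429)) = √(-32668 + (19779 - 429)) = √(-32668 + 19350) = √(-13318) = I*√13318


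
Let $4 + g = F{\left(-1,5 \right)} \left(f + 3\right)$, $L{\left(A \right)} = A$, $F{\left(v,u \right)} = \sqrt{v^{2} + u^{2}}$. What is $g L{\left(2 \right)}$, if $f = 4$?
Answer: $-8 + 14 \sqrt{26} \approx 63.386$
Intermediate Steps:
$F{\left(v,u \right)} = \sqrt{u^{2} + v^{2}}$
$g = -4 + 7 \sqrt{26}$ ($g = -4 + \sqrt{5^{2} + \left(-1\right)^{2}} \left(4 + 3\right) = -4 + \sqrt{25 + 1} \cdot 7 = -4 + \sqrt{26} \cdot 7 = -4 + 7 \sqrt{26} \approx 31.693$)
$g L{\left(2 \right)} = \left(-4 + 7 \sqrt{26}\right) 2 = -8 + 14 \sqrt{26}$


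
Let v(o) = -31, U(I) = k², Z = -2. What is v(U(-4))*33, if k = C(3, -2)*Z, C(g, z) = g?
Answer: -1023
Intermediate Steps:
k = -6 (k = 3*(-2) = -6)
U(I) = 36 (U(I) = (-6)² = 36)
v(U(-4))*33 = -31*33 = -1023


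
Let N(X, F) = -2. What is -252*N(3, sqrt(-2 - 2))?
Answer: 504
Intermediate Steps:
-252*N(3, sqrt(-2 - 2)) = -252*(-2) = 504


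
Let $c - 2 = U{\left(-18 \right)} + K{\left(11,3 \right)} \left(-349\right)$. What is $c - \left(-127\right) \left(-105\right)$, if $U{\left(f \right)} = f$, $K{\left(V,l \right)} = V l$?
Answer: $-24868$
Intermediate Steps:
$c = -11533$ ($c = 2 + \left(-18 + 11 \cdot 3 \left(-349\right)\right) = 2 + \left(-18 + 33 \left(-349\right)\right) = 2 - 11535 = -11533$)
$c - \left(-127\right) \left(-105\right) = -11533 - \left(-127\right) \left(-105\right) = -11533 - 13335 = -24868$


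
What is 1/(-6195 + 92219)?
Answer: 1/86024 ≈ 1.1625e-5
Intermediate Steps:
1/(-6195 + 92219) = 1/86024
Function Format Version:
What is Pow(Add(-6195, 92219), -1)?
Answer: Rational(1, 86024) ≈ 1.1625e-5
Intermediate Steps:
Pow(Add(-6195, 92219), -1) = Pow(86024, -1) = Rational(1, 86024)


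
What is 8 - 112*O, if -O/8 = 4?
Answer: 3592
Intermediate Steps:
O = -32 (O = -8*4 = -32)
8 - 112*O = 8 - 112*(-32) = 8 + 3584 = 3592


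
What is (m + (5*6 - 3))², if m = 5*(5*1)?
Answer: 2704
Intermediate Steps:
m = 25 (m = 5*5 = 25)
(m + (5*6 - 3))² = (25 + (5*6 - 3))² = (25 + (30 - 3))² = (25 + 27)² = 52² = 2704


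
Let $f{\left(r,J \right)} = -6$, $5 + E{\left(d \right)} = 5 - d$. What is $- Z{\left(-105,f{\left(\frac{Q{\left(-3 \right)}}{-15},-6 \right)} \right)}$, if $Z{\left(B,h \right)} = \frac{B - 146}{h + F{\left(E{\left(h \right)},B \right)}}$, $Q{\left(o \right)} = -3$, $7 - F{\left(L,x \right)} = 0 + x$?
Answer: $\frac{251}{106} \approx 2.3679$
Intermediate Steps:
$E{\left(d \right)} = - d$ ($E{\left(d \right)} = -5 - \left(-5 + d\right) = - d$)
$F{\left(L,x \right)} = 7 - x$ ($F{\left(L,x \right)} = 7 - \left(0 + x\right) = 7 - x$)
$Z{\left(B,h \right)} = \frac{-146 + B}{7 + h - B}$ ($Z{\left(B,h \right)} = \frac{B - 146}{h - \left(-7 + B\right)} = \frac{-146 + B}{7 + h - B}$)
$- Z{\left(-105,f{\left(\frac{Q{\left(-3 \right)}}{-15},-6 \right)} \right)} = - \frac{-146 - 105}{7 - 6 - -105} = - \frac{-251}{7 - 6 + 105} = - \frac{-251}{106} = \left(-1\right) \left(- \frac{251}{106}\right) = \frac{251}{106}$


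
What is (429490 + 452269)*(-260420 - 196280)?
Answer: -402699335300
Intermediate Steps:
(429490 + 452269)*(-260420 - 196280) = 881759*(-456700) = -402699335300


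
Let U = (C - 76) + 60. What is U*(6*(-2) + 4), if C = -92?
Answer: 864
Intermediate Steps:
U = -108 (U = (-92 - 76) + 60 = -168 + 60 = -108)
U*(6*(-2) + 4) = -108*(6*(-2) + 4) = -108*(-12 + 4) = -108*(-8) = 864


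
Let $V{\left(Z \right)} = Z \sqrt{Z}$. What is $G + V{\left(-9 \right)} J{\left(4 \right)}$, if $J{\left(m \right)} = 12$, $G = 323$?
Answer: $323 - 324 i \approx 323.0 - 324.0 i$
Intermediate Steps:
$V{\left(Z \right)} = Z^{\frac{3}{2}}$
$G + V{\left(-9 \right)} J{\left(4 \right)} = 323 + \left(-9\right)^{\frac{3}{2}} \cdot 12 = 323 + - 27 i 12 = 323 - 324 i$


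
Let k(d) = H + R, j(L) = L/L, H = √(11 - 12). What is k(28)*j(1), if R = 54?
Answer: 54 + I ≈ 54.0 + 1.0*I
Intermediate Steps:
H = I (H = √(-1) = I ≈ 1.0*I)
j(L) = 1
k(d) = 54 + I (k(d) = I + 54 = 54 + I)
k(28)*j(1) = (54 + I)*1 = 54 + I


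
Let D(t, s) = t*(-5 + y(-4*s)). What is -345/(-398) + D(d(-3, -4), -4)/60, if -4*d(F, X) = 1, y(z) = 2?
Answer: 13999/15920 ≈ 0.87933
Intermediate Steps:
d(F, X) = -¼ (d(F, X) = -¼*1 = -¼)
D(t, s) = -3*t (D(t, s) = t*(-5 + 2) = t*(-3) = -3*t)
-345/(-398) + D(d(-3, -4), -4)/60 = -345/(-398) - 3*(-¼)/60 = -345*(-1/398) + (¾)*(1/60) = 345/398 + 1/80 = 13999/15920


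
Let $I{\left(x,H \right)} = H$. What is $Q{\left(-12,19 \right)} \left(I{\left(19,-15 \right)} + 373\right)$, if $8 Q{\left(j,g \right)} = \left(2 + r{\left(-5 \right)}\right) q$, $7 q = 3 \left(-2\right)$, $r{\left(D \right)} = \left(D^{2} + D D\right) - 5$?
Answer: $- \frac{25239}{14} \approx -1802.8$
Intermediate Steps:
$r{\left(D \right)} = -5 + 2 D^{2}$ ($r{\left(D \right)} = \left(D^{2} + D^{2}\right) - 5 = 2 D^{2} - 5 = -5 + 2 D^{2}$)
$q = - \frac{6}{7}$ ($q = \frac{3 \left(-2\right)}{7} = \frac{1}{7} \left(-6\right) = - \frac{6}{7} \approx -0.85714$)
$Q{\left(j,g \right)} = - \frac{141}{28}$ ($Q{\left(j,g \right)} = \frac{\left(2 - \left(5 - 2 \left(-5\right)^{2}\right)\right) \left(- \frac{6}{7}\right)}{8} = \frac{\left(2 + \left(-5 + 2 \cdot 25\right)\right) \left(- \frac{6}{7}\right)}{8} = \frac{\left(2 + \left(-5 + 50\right)\right) \left(- \frac{6}{7}\right)}{8} = \frac{\left(2 + 45\right) \left(- \frac{6}{7}\right)}{8} = \frac{47 \left(- \frac{6}{7}\right)}{8} = \frac{1}{8} \left(- \frac{282}{7}\right) = - \frac{141}{28}$)
$Q{\left(-12,19 \right)} \left(I{\left(19,-15 \right)} + 373\right) = - \frac{141 \left(-15 + 373\right)}{28} = \left(- \frac{141}{28}\right) 358 = - \frac{25239}{14}$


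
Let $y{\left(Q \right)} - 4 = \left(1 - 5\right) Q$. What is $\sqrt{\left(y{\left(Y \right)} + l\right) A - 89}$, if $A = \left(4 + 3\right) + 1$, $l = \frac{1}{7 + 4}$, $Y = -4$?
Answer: $\frac{\sqrt{8679}}{11} \approx 8.4692$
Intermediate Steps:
$l = \frac{1}{11} \approx 0.090909$
$y{\left(Q \right)} = 4 - 4 Q$ ($y{\left(Q \right)} = 4 + \left(1 - 5\right) Q = 4 - 4 Q$)
$A = 8$ ($A = 7 + 1 = 8$)
$\sqrt{\left(y{\left(Y \right)} + l\right) A - 89} = \sqrt{\left(\left(4 - -16\right) + \frac{1}{11}\right) 8 - 89} = \sqrt{\left(\left(4 + 16\right) + \frac{1}{11}\right) 8 - 89} = \sqrt{\left(20 + \frac{1}{11}\right) 8 - 89} = \sqrt{\frac{221}{11} \cdot 8 - 89} = \sqrt{\frac{1768}{11} - 89} = \sqrt{\frac{789}{11}} = \frac{\sqrt{8679}}{11}$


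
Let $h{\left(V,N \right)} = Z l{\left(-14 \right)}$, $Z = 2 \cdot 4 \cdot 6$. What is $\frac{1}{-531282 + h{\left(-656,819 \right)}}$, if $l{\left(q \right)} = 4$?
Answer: $- \frac{1}{531090} \approx -1.8829 \cdot 10^{-6}$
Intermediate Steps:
$Z = 48$ ($Z = 8 \cdot 6 = 48$)
$h{\left(V,N \right)} = 192$ ($h{\left(V,N \right)} = 48 \cdot 4 = 192$)
$\frac{1}{-531282 + h{\left(-656,819 \right)}} = \frac{1}{-531282 + 192} = \frac{1}{-531090} = - \frac{1}{531090}$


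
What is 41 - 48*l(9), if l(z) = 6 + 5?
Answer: -487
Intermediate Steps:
l(z) = 11
41 - 48*l(9) = 41 - 48*11 = 41 - 528 = -487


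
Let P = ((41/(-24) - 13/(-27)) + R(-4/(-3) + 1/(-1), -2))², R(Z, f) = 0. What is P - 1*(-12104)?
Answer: 564794449/46656 ≈ 12106.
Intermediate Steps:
P = 70225/46656 (P = ((41/(-24) - 13/(-27)) + 0)² = ((41*(-1/24) - 13*(-1/27)) + 0)² = ((-41/24 + 13/27) + 0)² = (-265/216 + 0)² = (-265/216)² = 70225/46656 ≈ 1.5052)
P - 1*(-12104) = 70225/46656 - 1*(-12104) = 70225/46656 + 12104 = 564794449/46656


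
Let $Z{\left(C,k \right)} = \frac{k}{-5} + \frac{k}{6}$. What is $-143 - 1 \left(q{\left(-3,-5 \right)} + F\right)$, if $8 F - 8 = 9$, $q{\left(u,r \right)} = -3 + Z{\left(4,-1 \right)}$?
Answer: $- \frac{17059}{120} \approx -142.16$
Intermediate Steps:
$Z{\left(C,k \right)} = - \frac{k}{30}$ ($Z{\left(C,k \right)} = k \left(- \frac{1}{5}\right) + k \frac{1}{6} = - \frac{k}{5} + \frac{k}{6} = - \frac{k}{30}$)
$q{\left(u,r \right)} = - \frac{89}{30}$ ($q{\left(u,r \right)} = -3 - - \frac{1}{30} = -3 + \frac{1}{30} = - \frac{89}{30}$)
$F = \frac{17}{8}$ ($F = 1 + \frac{1}{8} \cdot 9 = 1 + \frac{9}{8} = \frac{17}{8} \approx 2.125$)
$-143 - 1 \left(q{\left(-3,-5 \right)} + F\right) = -143 - 1 \left(- \frac{89}{30} + \frac{17}{8}\right) = -143 - 1 \left(- \frac{101}{120}\right) = -143 - - \frac{101}{120} = -143 + \frac{101}{120} = - \frac{17059}{120}$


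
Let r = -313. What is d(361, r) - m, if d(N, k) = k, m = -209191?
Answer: 208878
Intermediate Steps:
d(361, r) - m = -313 - 1*(-209191) = -313 + 209191 = 208878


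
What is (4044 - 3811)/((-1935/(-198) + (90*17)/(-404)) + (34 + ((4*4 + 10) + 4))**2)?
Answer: 258863/4557306 ≈ 0.056802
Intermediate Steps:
(4044 - 3811)/((-1935/(-198) + (90*17)/(-404)) + (34 + ((4*4 + 10) + 4))**2) = 233/((-1935*(-1/198) + 1530*(-1/404)) + (34 + ((16 + 10) + 4))**2) = 233/((215/22 - 765/202) + (34 + (26 + 4))**2) = 233/(6650/1111 + (34 + 30)**2) = 233/(6650/1111 + 64**2) = 233/(6650/1111 + 4096) = 233/(4557306/1111) = 233*(1111/4557306) = 258863/4557306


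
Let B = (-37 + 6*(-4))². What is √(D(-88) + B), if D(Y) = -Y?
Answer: √3809 ≈ 61.717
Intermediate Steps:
B = 3721 (B = (-37 - 24)² = (-61)² = 3721)
√(D(-88) + B) = √(-1*(-88) + 3721) = √(88 + 3721) = √3809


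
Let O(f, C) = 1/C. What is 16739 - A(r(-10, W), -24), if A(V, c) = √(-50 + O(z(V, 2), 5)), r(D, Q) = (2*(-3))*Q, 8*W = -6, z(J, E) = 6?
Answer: 16739 - I*√1245/5 ≈ 16739.0 - 7.0569*I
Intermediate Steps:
W = -¾ (W = (⅛)*(-6) = -¾ ≈ -0.75000)
r(D, Q) = -6*Q
A(V, c) = I*√1245/5 (A(V, c) = √(-50 + 1/5) = √(-50 + ⅕) = √(-249/5) = I*√1245/5)
16739 - A(r(-10, W), -24) = 16739 - I*√1245/5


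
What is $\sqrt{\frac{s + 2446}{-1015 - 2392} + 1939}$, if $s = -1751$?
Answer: $\frac{3 \sqrt{2500540394}}{3407} \approx 44.032$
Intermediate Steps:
$\sqrt{\frac{s + 2446}{-1015 - 2392} + 1939} = \sqrt{\frac{-1751 + 2446}{-1015 - 2392} + 1939} = \sqrt{\frac{695}{-3407} + 1939} = \sqrt{695 \left(- \frac{1}{3407}\right) + 1939} = \sqrt{- \frac{695}{3407} + 1939} = \sqrt{\frac{6605478}{3407}} = \frac{3 \sqrt{2500540394}}{3407}$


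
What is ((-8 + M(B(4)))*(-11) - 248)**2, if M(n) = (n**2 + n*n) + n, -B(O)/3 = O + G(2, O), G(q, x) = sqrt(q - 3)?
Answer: 6582403 + 9299796*I ≈ 6.5824e+6 + 9.2998e+6*I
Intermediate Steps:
G(q, x) = sqrt(-3 + q)
B(O) = -3*I - 3*O (B(O) = -3*(O + sqrt(-3 + 2)) = -3*(O + sqrt(-1)) = -3*(O + I) = -3*(I + O) = -3*I - 3*O)
M(n) = n + 2*n**2 (M(n) = (n**2 + n**2) + n = 2*n**2 + n = n + 2*n**2)
((-8 + M(B(4)))*(-11) - 248)**2 = ((-8 + (-3*I - 3*4)*(1 + 2*(-3*I - 3*4)))*(-11) - 248)**2 = ((-8 + (-3*I - 12)*(1 + 2*(-3*I - 12)))*(-11) - 248)**2 = ((-8 + (-12 - 3*I)*(1 + 2*(-12 - 3*I)))*(-11) - 248)**2 = ((-8 + (-12 - 3*I)*(1 + (-24 - 6*I)))*(-11) - 248)**2 = ((-8 + (-12 - 3*I)*(-23 - 6*I))*(-11) - 248)**2 = ((-8 + (-23 - 6*I)*(-12 - 3*I))*(-11) - 248)**2 = ((88 - 11*(-23 - 6*I)*(-12 - 3*I)) - 248)**2 = (-160 - 11*(-23 - 6*I)*(-12 - 3*I))**2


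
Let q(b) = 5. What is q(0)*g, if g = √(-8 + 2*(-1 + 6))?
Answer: 5*√2 ≈ 7.0711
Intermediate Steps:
g = √2 (g = √(-8 + 2*5) = √(-8 + 10) = √2 ≈ 1.4142)
q(0)*g = 5*√2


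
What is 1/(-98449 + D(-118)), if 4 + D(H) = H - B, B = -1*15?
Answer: -1/98556 ≈ -1.0147e-5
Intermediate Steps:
B = -15
D(H) = 11 + H (D(H) = -4 + (H - 1*(-15)) = -4 + (H + 15) = -4 + (15 + H) = 11 + H)
1/(-98449 + D(-118)) = 1/(-98449 + (11 - 118)) = 1/(-98449 - 107) = 1/(-98556) = -1/98556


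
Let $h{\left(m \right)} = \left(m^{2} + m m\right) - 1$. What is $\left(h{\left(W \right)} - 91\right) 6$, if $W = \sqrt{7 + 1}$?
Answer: $-456$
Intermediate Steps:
$W = 2 \sqrt{2}$ ($W = \sqrt{8} = 2 \sqrt{2} \approx 2.8284$)
$h{\left(m \right)} = -1 + 2 m^{2}$ ($h{\left(m \right)} = \left(m^{2} + m^{2}\right) - 1 = 2 m^{2} - 1 = -1 + 2 m^{2}$)
$\left(h{\left(W \right)} - 91\right) 6 = \left(\left(-1 + 2 \left(2 \sqrt{2}\right)^{2}\right) - 91\right) 6 = \left(\left(-1 + 2 \cdot 8\right) - 91\right) 6 = \left(\left(-1 + 16\right) - 91\right) 6 = \left(15 - 91\right) 6 = \left(-76\right) 6 = -456$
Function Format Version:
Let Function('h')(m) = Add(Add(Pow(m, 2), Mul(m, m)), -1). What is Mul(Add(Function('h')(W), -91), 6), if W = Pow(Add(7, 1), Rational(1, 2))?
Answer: -456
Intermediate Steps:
W = Mul(2, Pow(2, Rational(1, 2))) (W = Pow(8, Rational(1, 2)) = Mul(2, Pow(2, Rational(1, 2))) ≈ 2.8284)
Function('h')(m) = Add(-1, Mul(2, Pow(m, 2))) (Function('h')(m) = Add(Add(Pow(m, 2), Pow(m, 2)), -1) = Add(Mul(2, Pow(m, 2)), -1) = Add(-1, Mul(2, Pow(m, 2))))
Mul(Add(Function('h')(W), -91), 6) = Mul(Add(Add(-1, Mul(2, Pow(Mul(2, Pow(2, Rational(1, 2))), 2))), -91), 6) = Mul(Add(Add(-1, Mul(2, 8)), -91), 6) = Mul(Add(Add(-1, 16), -91), 6) = Mul(Add(15, -91), 6) = Mul(-76, 6) = -456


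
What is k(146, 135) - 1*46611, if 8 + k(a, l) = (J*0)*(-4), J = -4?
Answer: -46619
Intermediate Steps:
k(a, l) = -8 (k(a, l) = -8 - 4*0*(-4) = -8 + 0*(-4) = -8 + 0 = -8)
k(146, 135) - 1*46611 = -8 - 1*46611 = -8 - 46611 = -46619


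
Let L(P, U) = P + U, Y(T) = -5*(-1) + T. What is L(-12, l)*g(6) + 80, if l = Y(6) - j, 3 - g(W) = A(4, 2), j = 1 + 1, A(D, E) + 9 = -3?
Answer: 35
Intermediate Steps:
Y(T) = 5 + T
A(D, E) = -12 (A(D, E) = -9 - 3 = -12)
j = 2
g(W) = 15 (g(W) = 3 - 1*(-12) = 3 + 12 = 15)
l = 9 (l = (5 + 6) - 1*2 = 11 - 2 = 9)
L(-12, l)*g(6) + 80 = (-12 + 9)*15 + 80 = -3*15 + 80 = -45 + 80 = 35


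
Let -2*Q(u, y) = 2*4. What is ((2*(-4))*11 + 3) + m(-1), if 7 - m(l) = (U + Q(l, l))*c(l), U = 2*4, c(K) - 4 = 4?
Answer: -110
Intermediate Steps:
c(K) = 8 (c(K) = 4 + 4 = 8)
Q(u, y) = -4
U = 8
m(l) = -25 (m(l) = 7 - (8 - 4)*8 = 7 - 4*8 = 7 - 1*32 = 7 - 32 = -25)
((2*(-4))*11 + 3) + m(-1) = ((2*(-4))*11 + 3) - 25 = (-8*11 + 3) - 25 = (-88 + 3) - 25 = -85 - 25 = -110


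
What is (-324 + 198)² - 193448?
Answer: -177572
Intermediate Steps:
(-324 + 198)² - 193448 = (-126)² - 193448 = 15876 - 193448 = -177572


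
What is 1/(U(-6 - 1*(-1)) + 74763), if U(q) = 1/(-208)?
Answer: 208/15550703 ≈ 1.3376e-5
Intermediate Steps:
U(q) = -1/208
1/(U(-6 - 1*(-1)) + 74763) = 1/(-1/208 + 74763) = 1/(15550703/208) = 208/15550703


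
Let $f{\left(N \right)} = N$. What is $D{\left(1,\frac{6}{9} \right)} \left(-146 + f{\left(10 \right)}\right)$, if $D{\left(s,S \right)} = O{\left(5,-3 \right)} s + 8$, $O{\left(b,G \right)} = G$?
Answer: $-680$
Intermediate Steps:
$D{\left(s,S \right)} = 8 - 3 s$ ($D{\left(s,S \right)} = - 3 s + 8 = 8 - 3 s$)
$D{\left(1,\frac{6}{9} \right)} \left(-146 + f{\left(10 \right)}\right) = \left(8 - 3\right) \left(-146 + 10\right) = \left(8 - 3\right) \left(-136\right) = 5 \left(-136\right) = -680$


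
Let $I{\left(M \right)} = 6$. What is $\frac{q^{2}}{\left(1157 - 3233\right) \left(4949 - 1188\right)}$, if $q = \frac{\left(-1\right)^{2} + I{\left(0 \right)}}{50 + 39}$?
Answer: $- \frac{49}{61845868956} \approx -7.9229 \cdot 10^{-10}$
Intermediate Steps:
$q = \frac{7}{89}$ ($q = \frac{\left(-1\right)^{2} + 6}{50 + 39} = \frac{1 + 6}{89} = 7 \cdot \frac{1}{89} = \frac{7}{89} \approx 0.078652$)
$\frac{q^{2}}{\left(1157 - 3233\right) \left(4949 - 1188\right)} = \frac{\left(\frac{7}{89}\right)^{2}}{\left(1157 - 3233\right) \left(4949 - 1188\right)} = \frac{49}{7921 \left(\left(-2076\right) 3761\right)} = \frac{49}{7921 \left(-7807836\right)} = \frac{49}{7921} \left(- \frac{1}{7807836}\right) = - \frac{49}{61845868956}$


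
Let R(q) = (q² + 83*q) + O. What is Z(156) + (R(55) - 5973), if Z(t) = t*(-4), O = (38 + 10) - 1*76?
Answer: 965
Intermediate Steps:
O = -28 (O = 48 - 76 = -28)
Z(t) = -4*t
R(q) = -28 + q² + 83*q (R(q) = (q² + 83*q) - 28 = -28 + q² + 83*q)
Z(156) + (R(55) - 5973) = -4*156 + ((-28 + 55² + 83*55) - 5973) = -624 + ((-28 + 3025 + 4565) - 5973) = -624 + (7562 - 5973) = -624 + 1589 = 965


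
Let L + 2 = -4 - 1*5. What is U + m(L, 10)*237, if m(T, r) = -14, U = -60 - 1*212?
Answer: -3590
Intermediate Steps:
U = -272 (U = -60 - 212 = -272)
L = -11 (L = -2 + (-4 - 1*5) = -2 + (-4 - 5) = -2 - 9 = -11)
U + m(L, 10)*237 = -272 - 14*237 = -272 - 3318 = -3590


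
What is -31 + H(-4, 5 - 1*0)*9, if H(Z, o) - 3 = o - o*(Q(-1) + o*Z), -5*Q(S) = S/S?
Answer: 950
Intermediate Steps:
Q(S) = -1/5 (Q(S) = -S/(5*S) = -1/5*1 = -1/5)
H(Z, o) = 3 + o - o*(-1/5 + Z*o) (H(Z, o) = 3 + (o - o*(-1/5 + o*Z)) = 3 + (o - o*(-1/5 + Z*o)) = 3 + o - o*(-1/5 + Z*o))
-31 + H(-4, 5 - 1*0)*9 = -31 + (3 + 6*(5 - 1*0)/5 - 1*(-4)*(5 - 1*0)**2)*9 = -31 + (3 + 6*(5 + 0)/5 - 1*(-4)*(5 + 0)**2)*9 = -31 + (3 + (6/5)*5 - 1*(-4)*5**2)*9 = -31 + (3 + 6 - 1*(-4)*25)*9 = -31 + (3 + 6 + 100)*9 = -31 + 109*9 = -31 + 981 = 950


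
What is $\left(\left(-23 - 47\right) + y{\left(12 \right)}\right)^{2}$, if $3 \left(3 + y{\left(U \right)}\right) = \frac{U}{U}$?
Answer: $\frac{47524}{9} \approx 5280.4$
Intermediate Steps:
$y{\left(U \right)} = - \frac{8}{3}$ ($y{\left(U \right)} = -3 + \frac{U \frac{1}{U}}{3} = -3 + \frac{1}{3} \cdot 1 = -3 + \frac{1}{3} = - \frac{8}{3}$)
$\left(\left(-23 - 47\right) + y{\left(12 \right)}\right)^{2} = \left(\left(-23 - 47\right) - \frac{8}{3}\right)^{2} = \left(-70 - \frac{8}{3}\right)^{2} = \left(- \frac{218}{3}\right)^{2} = \frac{47524}{9}$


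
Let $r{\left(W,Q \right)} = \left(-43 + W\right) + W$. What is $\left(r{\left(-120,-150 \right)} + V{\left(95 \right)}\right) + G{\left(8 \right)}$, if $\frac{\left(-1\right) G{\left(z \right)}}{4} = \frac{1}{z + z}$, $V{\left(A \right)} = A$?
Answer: $- \frac{753}{4} \approx -188.25$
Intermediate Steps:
$G{\left(z \right)} = - \frac{2}{z}$ ($G{\left(z \right)} = - \frac{4}{z + z} = - \frac{4}{2 z} = - 4 \frac{1}{2 z} = - \frac{2}{z}$)
$r{\left(W,Q \right)} = -43 + 2 W$
$\left(r{\left(-120,-150 \right)} + V{\left(95 \right)}\right) + G{\left(8 \right)} = \left(\left(-43 + 2 \left(-120\right)\right) + 95\right) - \frac{2}{8} = \left(\left(-43 - 240\right) + 95\right) - \frac{1}{4} = \left(-283 + 95\right) - \frac{1}{4} = -188 - \frac{1}{4} = - \frac{753}{4}$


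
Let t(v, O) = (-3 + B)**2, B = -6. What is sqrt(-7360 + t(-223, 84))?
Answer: I*sqrt(7279) ≈ 85.317*I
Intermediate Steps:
t(v, O) = 81 (t(v, O) = (-3 - 6)**2 = (-9)**2 = 81)
sqrt(-7360 + t(-223, 84)) = sqrt(-7360 + 81) = sqrt(-7279) = I*sqrt(7279)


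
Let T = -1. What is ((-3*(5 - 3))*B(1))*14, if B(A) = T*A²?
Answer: 84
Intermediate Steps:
B(A) = -A²
((-3*(5 - 3))*B(1))*14 = ((-3*(5 - 3))*(-1*1²))*14 = ((-3*2)*(-1*1))*14 = -6*(-1)*14 = 6*14 = 84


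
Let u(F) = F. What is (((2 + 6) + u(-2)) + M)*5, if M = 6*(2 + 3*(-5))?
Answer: -360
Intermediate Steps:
M = -78 (M = 6*(2 - 15) = 6*(-13) = -78)
(((2 + 6) + u(-2)) + M)*5 = (((2 + 6) - 2) - 78)*5 = ((8 - 2) - 78)*5 = (6 - 78)*5 = -72*5 = -360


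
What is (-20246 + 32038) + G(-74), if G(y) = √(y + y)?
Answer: 11792 + 2*I*√37 ≈ 11792.0 + 12.166*I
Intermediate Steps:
G(y) = √2*√y (G(y) = √(2*y) = √2*√y)
(-20246 + 32038) + G(-74) = (-20246 + 32038) + √2*√(-74) = 11792 + √2*(I*√74) = 11792 + 2*I*√37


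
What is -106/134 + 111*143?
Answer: 1063438/67 ≈ 15872.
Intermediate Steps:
-106/134 + 111*143 = -106*1/134 + 15873 = -53/67 + 15873 = 1063438/67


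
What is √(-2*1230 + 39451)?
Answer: √36991 ≈ 192.33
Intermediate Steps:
√(-2*1230 + 39451) = √(-2460 + 39451) = √36991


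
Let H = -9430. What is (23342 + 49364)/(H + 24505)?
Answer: 72706/15075 ≈ 4.8230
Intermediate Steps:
(23342 + 49364)/(H + 24505) = (23342 + 49364)/(-9430 + 24505) = 72706/15075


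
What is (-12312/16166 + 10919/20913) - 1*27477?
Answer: -4644746489734/169039779 ≈ -27477.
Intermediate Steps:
(-12312/16166 + 10919/20913) - 1*27477 = (-12312*1/16166 + 10919*(1/20913)) - 27477 = (-6156/8083 + 10919/20913) - 27477 = -40482151/169039779 - 27477 = -4644746489734/169039779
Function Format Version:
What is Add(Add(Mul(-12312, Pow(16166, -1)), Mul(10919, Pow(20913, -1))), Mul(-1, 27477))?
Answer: Rational(-4644746489734, 169039779) ≈ -27477.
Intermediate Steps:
Add(Add(Mul(-12312, Pow(16166, -1)), Mul(10919, Pow(20913, -1))), Mul(-1, 27477)) = Add(Add(Mul(-12312, Rational(1, 16166)), Mul(10919, Rational(1, 20913))), -27477) = Add(Add(Rational(-6156, 8083), Rational(10919, 20913)), -27477) = Add(Rational(-40482151, 169039779), -27477) = Rational(-4644746489734, 169039779)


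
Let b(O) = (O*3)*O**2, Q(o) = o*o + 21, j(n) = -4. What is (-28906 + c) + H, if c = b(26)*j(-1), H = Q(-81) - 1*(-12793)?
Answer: -220443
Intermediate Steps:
Q(o) = 21 + o**2 (Q(o) = o**2 + 21 = 21 + o**2)
b(O) = 3*O**3 (b(O) = (3*O)*O**2 = 3*O**3)
H = 19375 (H = (21 + (-81)**2) - 1*(-12793) = (21 + 6561) + 12793 = 6582 + 12793 = 19375)
c = -210912 (c = (3*26**3)*(-4) = (3*17576)*(-4) = 52728*(-4) = -210912)
(-28906 + c) + H = (-28906 - 210912) + 19375 = -239818 + 19375 = -220443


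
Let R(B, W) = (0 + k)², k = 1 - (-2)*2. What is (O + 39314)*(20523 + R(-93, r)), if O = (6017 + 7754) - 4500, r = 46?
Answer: 998324580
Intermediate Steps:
k = 5 (k = 1 - 1*(-4) = 1 + 4 = 5)
R(B, W) = 25 (R(B, W) = (0 + 5)² = 5² = 25)
O = 9271 (O = 13771 - 4500 = 9271)
(O + 39314)*(20523 + R(-93, r)) = (9271 + 39314)*(20523 + 25) = 48585*20548 = 998324580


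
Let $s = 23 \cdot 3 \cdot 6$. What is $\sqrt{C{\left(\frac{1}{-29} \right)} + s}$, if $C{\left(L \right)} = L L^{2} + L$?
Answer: $\frac{2 \sqrt{73197479}}{841} \approx 20.346$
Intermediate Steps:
$C{\left(L \right)} = L + L^{3}$ ($C{\left(L \right)} = L^{3} + L = L + L^{3}$)
$s = 414$ ($s = 23 \cdot 18 = 414$)
$\sqrt{C{\left(\frac{1}{-29} \right)} + s} = \sqrt{\left(\frac{1}{-29} + \left(\frac{1}{-29}\right)^{3}\right) + 414} = \sqrt{\left(- \frac{1}{29} + \left(- \frac{1}{29}\right)^{3}\right) + 414} = \sqrt{\left(- \frac{1}{29} - \frac{1}{24389}\right) + 414} = \sqrt{- \frac{842}{24389} + 414} = \sqrt{\frac{10096204}{24389}} = \frac{2 \sqrt{73197479}}{841}$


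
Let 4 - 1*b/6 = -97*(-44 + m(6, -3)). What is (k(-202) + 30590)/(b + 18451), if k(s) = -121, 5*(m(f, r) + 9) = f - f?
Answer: -30469/12371 ≈ -2.4629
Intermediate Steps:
m(f, r) = -9 (m(f, r) = -9 + (f - f)/5 = -9 + (1/5)*0 = -9 + 0 = -9)
b = -30822 (b = 24 - (-582)*(-44 - 9) = 24 - (-582)*(-53) = 24 - 6*5141 = 24 - 30846 = -30822)
(k(-202) + 30590)/(b + 18451) = (-121 + 30590)/(-30822 + 18451) = 30469/(-12371) = 30469*(-1/12371) = -30469/12371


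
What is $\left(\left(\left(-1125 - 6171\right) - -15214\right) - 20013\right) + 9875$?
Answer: $-2220$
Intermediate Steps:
$\left(\left(\left(-1125 - 6171\right) - -15214\right) - 20013\right) + 9875 = \left(\left(\left(-1125 - 6171\right) + 15214\right) - 20013\right) + 9875 = \left(\left(-7296 + 15214\right) - 20013\right) + 9875 = \left(7918 - 20013\right) + 9875 = -12095 + 9875 = -2220$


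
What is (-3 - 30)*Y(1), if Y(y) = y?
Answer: -33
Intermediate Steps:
(-3 - 30)*Y(1) = (-3 - 30)*1 = -33*1 = -33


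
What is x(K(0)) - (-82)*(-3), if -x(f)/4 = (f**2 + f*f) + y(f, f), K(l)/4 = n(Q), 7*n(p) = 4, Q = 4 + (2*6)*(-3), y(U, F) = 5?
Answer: -15082/49 ≈ -307.80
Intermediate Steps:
Q = -32 (Q = 4 + 12*(-3) = 4 - 36 = -32)
n(p) = 4/7 (n(p) = (1/7)*4 = 4/7)
K(l) = 16/7 (K(l) = 4*(4/7) = 16/7)
x(f) = -20 - 8*f**2 (x(f) = -4*((f**2 + f*f) + 5) = -4*((f**2 + f**2) + 5) = -4*(2*f**2 + 5) = -4*(5 + 2*f**2) = -20 - 8*f**2)
x(K(0)) - (-82)*(-3) = (-20 - 8*(16/7)**2) - (-82)*(-3) = (-20 - 8*256/49) - 1*246 = (-20 - 2048/49) - 246 = -3028/49 - 246 = -15082/49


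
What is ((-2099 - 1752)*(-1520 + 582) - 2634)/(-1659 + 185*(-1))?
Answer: -902401/461 ≈ -1957.5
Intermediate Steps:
((-2099 - 1752)*(-1520 + 582) - 2634)/(-1659 + 185*(-1)) = (-3851*(-938) - 2634)/(-1659 - 185) = (3612238 - 2634)/(-1844) = 3609604*(-1/1844) = -902401/461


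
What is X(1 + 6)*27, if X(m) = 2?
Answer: 54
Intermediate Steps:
X(1 + 6)*27 = 2*27 = 54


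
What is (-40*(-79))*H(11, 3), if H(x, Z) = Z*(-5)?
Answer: -47400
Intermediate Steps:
H(x, Z) = -5*Z
(-40*(-79))*H(11, 3) = (-40*(-79))*(-5*3) = 3160*(-15) = -47400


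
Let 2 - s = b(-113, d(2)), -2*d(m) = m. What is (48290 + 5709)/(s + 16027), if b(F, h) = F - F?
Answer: 53999/16029 ≈ 3.3688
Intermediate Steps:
d(m) = -m/2
b(F, h) = 0
s = 2 (s = 2 - 1*0 = 2 + 0 = 2)
(48290 + 5709)/(s + 16027) = (48290 + 5709)/(2 + 16027) = 53999/16029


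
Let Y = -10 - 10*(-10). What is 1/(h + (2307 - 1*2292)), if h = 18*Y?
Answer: 1/1635 ≈ 0.00061162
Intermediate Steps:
Y = 90 (Y = -10 + 100 = 90)
h = 1620 (h = 18*90 = 1620)
1/(h + (2307 - 1*2292)) = 1/(1620 + (2307 - 1*2292)) = 1/(1620 + (2307 - 2292)) = 1/(1620 + 15) = 1/1635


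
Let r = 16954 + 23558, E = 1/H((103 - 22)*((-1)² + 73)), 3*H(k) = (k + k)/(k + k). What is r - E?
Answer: 40509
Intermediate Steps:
H(k) = ⅓ (H(k) = ((k + k)/(k + k))/3 = ((2*k)/((2*k)))/3 = ((2*k)*(1/(2*k)))/3 = (⅓)*1 = ⅓)
E = 3 (E = 1/(⅓) = 3)
r = 40512
r - E = 40512 - 1*3 = 40512 - 3 = 40509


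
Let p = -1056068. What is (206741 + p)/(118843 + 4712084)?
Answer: -283109/1610309 ≈ -0.17581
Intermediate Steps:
(206741 + p)/(118843 + 4712084) = (206741 - 1056068)/(118843 + 4712084) = -849327/4830927 = -849327*1/4830927 = -283109/1610309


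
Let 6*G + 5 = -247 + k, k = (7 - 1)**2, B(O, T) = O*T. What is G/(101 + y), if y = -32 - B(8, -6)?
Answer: -4/13 ≈ -0.30769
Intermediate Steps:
y = 16 (y = -32 - 8*(-6) = -32 - 1*(-48) = -32 + 48 = 16)
k = 36 (k = 6**2 = 36)
G = -36 (G = -5/6 + (-247 + 36)/6 = -5/6 + (1/6)*(-211) = -5/6 - 211/6 = -36)
G/(101 + y) = -36/(101 + 16) = -36/117 = (1/117)*(-36) = -4/13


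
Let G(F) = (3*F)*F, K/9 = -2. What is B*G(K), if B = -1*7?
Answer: -6804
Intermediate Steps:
B = -7
K = -18 (K = 9*(-2) = -18)
G(F) = 3*F**2
B*G(K) = -21*(-18)**2 = -21*324 = -7*972 = -6804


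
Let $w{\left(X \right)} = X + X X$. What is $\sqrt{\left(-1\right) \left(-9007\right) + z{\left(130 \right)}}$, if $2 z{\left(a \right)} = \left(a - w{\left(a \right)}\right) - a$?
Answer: $2 \sqrt{123} \approx 22.181$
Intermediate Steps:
$w{\left(X \right)} = X + X^{2}$
$z{\left(a \right)} = - \frac{a \left(1 + a\right)}{2}$ ($z{\left(a \right)} = \frac{\left(a - a \left(1 + a\right)\right) - a}{2} = \frac{\left(-1\right) a \left(1 + a\right)}{2} = - \frac{a \left(1 + a\right)}{2}$)
$\sqrt{\left(-1\right) \left(-9007\right) + z{\left(130 \right)}} = \sqrt{\left(-1\right) \left(-9007\right) - 65 \left(1 + 130\right)} = \sqrt{9007 - 65 \cdot 131} = \sqrt{9007 - 8515} = \sqrt{492} = 2 \sqrt{123}$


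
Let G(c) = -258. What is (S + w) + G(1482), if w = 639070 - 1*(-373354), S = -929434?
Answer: 82732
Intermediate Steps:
w = 1012424 (w = 639070 + 373354 = 1012424)
(S + w) + G(1482) = (-929434 + 1012424) - 258 = 82990 - 258 = 82732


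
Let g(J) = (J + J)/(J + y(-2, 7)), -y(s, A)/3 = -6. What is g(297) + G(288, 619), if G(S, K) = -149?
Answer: -5149/35 ≈ -147.11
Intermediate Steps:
y(s, A) = 18 (y(s, A) = -3*(-6) = 18)
g(J) = 2*J/(18 + J) (g(J) = (J + J)/(J + 18) = (2*J)/(18 + J) = 2*J/(18 + J))
g(297) + G(288, 619) = 2*297/(18 + 297) - 149 = 2*297/315 - 149 = 2*297*(1/315) - 149 = 66/35 - 149 = -5149/35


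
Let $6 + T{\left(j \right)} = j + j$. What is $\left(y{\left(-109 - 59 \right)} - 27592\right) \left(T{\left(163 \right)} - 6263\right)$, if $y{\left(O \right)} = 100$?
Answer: $163384956$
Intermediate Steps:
$T{\left(j \right)} = -6 + 2 j$ ($T{\left(j \right)} = -6 + \left(j + j\right) = -6 + 2 j$)
$\left(y{\left(-109 - 59 \right)} - 27592\right) \left(T{\left(163 \right)} - 6263\right) = \left(100 - 27592\right) \left(\left(-6 + 2 \cdot 163\right) - 6263\right) = - 27492 \left(\left(-6 + 326\right) - 6263\right) = - 27492 \left(320 - 6263\right) = \left(-27492\right) \left(-5943\right) = 163384956$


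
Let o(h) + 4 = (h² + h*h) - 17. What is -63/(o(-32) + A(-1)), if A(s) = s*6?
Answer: -63/2021 ≈ -0.031173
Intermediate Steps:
A(s) = 6*s
o(h) = -21 + 2*h² (o(h) = -4 + ((h² + h*h) - 17) = -4 + ((h² + h²) - 17) = -4 + (2*h² - 17) = -4 + (-17 + 2*h²) = -21 + 2*h²)
-63/(o(-32) + A(-1)) = -63/((-21 + 2*(-32)²) + 6*(-1)) = -63/((-21 + 2*1024) - 6) = -63/((-21 + 2048) - 6) = -63/(2027 - 6) = -63/2021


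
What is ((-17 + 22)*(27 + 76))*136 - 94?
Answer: 69946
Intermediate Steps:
((-17 + 22)*(27 + 76))*136 - 94 = (5*103)*136 - 94 = 515*136 - 94 = 70040 - 94 = 69946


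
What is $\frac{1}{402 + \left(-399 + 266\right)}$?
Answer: $\frac{1}{269} \approx 0.0037175$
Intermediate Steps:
$\frac{1}{402 + \left(-399 + 266\right)} = \frac{1}{402 - 133} = \frac{1}{269}$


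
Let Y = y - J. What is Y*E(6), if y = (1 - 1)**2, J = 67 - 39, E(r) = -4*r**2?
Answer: 4032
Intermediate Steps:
J = 28
y = 0 (y = 0**2 = 0)
Y = -28 (Y = 0 - 1*28 = 0 - 28 = -28)
Y*E(6) = -(-112)*6**2 = -(-112)*36 = -28*(-144) = 4032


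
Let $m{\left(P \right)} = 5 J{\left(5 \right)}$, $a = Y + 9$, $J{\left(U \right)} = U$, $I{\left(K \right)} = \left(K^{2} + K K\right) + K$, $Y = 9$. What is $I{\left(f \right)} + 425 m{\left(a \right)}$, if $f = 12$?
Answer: $10925$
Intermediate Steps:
$I{\left(K \right)} = K + 2 K^{2}$ ($I{\left(K \right)} = \left(K^{2} + K^{2}\right) + K = 2 K^{2} + K = K + 2 K^{2}$)
$a = 18$ ($a = 9 + 9 = 18$)
$m{\left(P \right)} = 25$ ($m{\left(P \right)} = 5 \cdot 5 = 25$)
$I{\left(f \right)} + 425 m{\left(a \right)} = 12 \left(1 + 2 \cdot 12\right) + 425 \cdot 25 = 12 \left(1 + 24\right) + 10625 = 12 \cdot 25 + 10625 = 300 + 10625 = 10925$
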